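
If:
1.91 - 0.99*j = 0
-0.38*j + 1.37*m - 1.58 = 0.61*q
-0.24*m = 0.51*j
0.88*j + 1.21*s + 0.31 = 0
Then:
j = 1.93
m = -4.10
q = -13.00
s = -1.66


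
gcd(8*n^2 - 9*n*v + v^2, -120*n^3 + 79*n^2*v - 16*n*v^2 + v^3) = -8*n + v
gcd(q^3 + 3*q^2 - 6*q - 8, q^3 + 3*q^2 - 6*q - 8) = q^3 + 3*q^2 - 6*q - 8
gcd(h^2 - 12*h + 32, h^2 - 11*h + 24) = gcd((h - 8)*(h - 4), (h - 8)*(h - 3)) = h - 8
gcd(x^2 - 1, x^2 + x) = x + 1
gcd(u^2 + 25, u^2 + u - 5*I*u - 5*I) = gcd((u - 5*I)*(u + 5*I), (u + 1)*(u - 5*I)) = u - 5*I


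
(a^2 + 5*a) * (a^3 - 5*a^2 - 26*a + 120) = a^5 - 51*a^3 - 10*a^2 + 600*a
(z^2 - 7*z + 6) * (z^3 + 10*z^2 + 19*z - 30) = z^5 + 3*z^4 - 45*z^3 - 103*z^2 + 324*z - 180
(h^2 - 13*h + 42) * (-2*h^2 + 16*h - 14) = -2*h^4 + 42*h^3 - 306*h^2 + 854*h - 588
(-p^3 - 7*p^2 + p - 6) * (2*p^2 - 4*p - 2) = -2*p^5 - 10*p^4 + 32*p^3 - 2*p^2 + 22*p + 12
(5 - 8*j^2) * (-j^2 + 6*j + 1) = 8*j^4 - 48*j^3 - 13*j^2 + 30*j + 5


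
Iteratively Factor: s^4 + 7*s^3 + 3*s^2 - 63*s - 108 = (s + 3)*(s^3 + 4*s^2 - 9*s - 36) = (s + 3)*(s + 4)*(s^2 - 9) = (s + 3)^2*(s + 4)*(s - 3)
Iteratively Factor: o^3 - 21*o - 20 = (o - 5)*(o^2 + 5*o + 4) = (o - 5)*(o + 4)*(o + 1)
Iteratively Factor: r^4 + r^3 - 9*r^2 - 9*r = (r)*(r^3 + r^2 - 9*r - 9) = r*(r + 1)*(r^2 - 9) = r*(r - 3)*(r + 1)*(r + 3)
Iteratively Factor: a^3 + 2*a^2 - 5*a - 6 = (a + 1)*(a^2 + a - 6) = (a + 1)*(a + 3)*(a - 2)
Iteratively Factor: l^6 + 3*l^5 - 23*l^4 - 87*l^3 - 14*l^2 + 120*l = (l)*(l^5 + 3*l^4 - 23*l^3 - 87*l^2 - 14*l + 120) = l*(l + 4)*(l^4 - l^3 - 19*l^2 - 11*l + 30) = l*(l - 1)*(l + 4)*(l^3 - 19*l - 30) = l*(l - 5)*(l - 1)*(l + 4)*(l^2 + 5*l + 6) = l*(l - 5)*(l - 1)*(l + 3)*(l + 4)*(l + 2)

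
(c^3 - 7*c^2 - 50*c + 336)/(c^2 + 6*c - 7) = (c^2 - 14*c + 48)/(c - 1)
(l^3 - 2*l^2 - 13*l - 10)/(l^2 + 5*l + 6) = (l^2 - 4*l - 5)/(l + 3)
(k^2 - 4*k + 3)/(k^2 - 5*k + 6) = (k - 1)/(k - 2)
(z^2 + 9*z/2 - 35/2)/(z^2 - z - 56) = (z - 5/2)/(z - 8)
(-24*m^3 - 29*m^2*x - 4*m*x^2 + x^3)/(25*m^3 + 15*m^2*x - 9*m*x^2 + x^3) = (-24*m^2 - 5*m*x + x^2)/(25*m^2 - 10*m*x + x^2)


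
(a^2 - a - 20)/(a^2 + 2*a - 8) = (a - 5)/(a - 2)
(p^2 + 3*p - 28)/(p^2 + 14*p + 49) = (p - 4)/(p + 7)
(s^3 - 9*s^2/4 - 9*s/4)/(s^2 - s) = (4*s^2 - 9*s - 9)/(4*(s - 1))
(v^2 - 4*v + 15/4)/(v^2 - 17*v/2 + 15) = (v - 3/2)/(v - 6)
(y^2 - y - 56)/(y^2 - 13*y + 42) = (y^2 - y - 56)/(y^2 - 13*y + 42)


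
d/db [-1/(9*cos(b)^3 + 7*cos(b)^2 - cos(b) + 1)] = (-27*cos(b)^2 - 14*cos(b) + 1)*sin(b)/(9*cos(b)^3 + 7*cos(b)^2 - cos(b) + 1)^2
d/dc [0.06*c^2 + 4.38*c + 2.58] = 0.12*c + 4.38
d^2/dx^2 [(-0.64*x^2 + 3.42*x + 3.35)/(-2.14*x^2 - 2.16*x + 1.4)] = (-37.241136*x^3 - 80.54532*x^2 - 154.38816*x - 69.50808)/(9.800344*x^6 + 29.675808*x^5 + 10.718832*x^4 - 28.750464*x^3 - 7.01232*x^2 + 12.7008*x - 2.744)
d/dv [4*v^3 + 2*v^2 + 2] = 4*v*(3*v + 1)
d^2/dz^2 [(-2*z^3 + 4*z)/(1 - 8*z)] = 4*(64*z^3 - 24*z^2 + 3*z - 16)/(512*z^3 - 192*z^2 + 24*z - 1)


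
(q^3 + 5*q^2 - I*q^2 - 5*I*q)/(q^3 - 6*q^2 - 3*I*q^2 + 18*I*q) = (q^2 + q*(5 - I) - 5*I)/(q^2 - 3*q*(2 + I) + 18*I)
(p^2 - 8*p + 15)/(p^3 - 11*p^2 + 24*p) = (p - 5)/(p*(p - 8))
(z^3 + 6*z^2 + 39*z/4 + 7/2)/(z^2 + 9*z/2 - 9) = (4*z^3 + 24*z^2 + 39*z + 14)/(2*(2*z^2 + 9*z - 18))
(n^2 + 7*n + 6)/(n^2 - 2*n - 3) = (n + 6)/(n - 3)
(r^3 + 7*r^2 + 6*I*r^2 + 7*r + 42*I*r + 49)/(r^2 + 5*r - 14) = (r^2 + 6*I*r + 7)/(r - 2)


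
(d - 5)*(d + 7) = d^2 + 2*d - 35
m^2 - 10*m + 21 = (m - 7)*(m - 3)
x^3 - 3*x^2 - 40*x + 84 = (x - 7)*(x - 2)*(x + 6)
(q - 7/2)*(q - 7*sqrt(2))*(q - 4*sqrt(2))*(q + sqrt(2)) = q^4 - 10*sqrt(2)*q^3 - 7*q^3/2 + 34*q^2 + 35*sqrt(2)*q^2 - 119*q + 56*sqrt(2)*q - 196*sqrt(2)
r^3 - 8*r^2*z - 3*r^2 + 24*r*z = r*(r - 3)*(r - 8*z)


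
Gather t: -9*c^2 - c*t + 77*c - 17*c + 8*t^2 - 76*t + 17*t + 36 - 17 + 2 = -9*c^2 + 60*c + 8*t^2 + t*(-c - 59) + 21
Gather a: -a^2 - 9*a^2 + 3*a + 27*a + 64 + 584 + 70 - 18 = -10*a^2 + 30*a + 700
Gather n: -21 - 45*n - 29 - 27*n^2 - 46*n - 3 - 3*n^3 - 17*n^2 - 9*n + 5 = -3*n^3 - 44*n^2 - 100*n - 48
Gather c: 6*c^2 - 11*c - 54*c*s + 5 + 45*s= 6*c^2 + c*(-54*s - 11) + 45*s + 5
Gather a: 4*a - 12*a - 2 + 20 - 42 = -8*a - 24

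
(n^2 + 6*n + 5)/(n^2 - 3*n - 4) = (n + 5)/(n - 4)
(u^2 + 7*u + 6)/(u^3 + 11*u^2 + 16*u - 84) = (u + 1)/(u^2 + 5*u - 14)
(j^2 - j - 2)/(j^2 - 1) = (j - 2)/(j - 1)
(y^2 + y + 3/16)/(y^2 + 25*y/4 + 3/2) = (y + 3/4)/(y + 6)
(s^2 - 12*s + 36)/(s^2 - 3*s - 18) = (s - 6)/(s + 3)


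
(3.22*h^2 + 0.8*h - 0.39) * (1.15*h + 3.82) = 3.703*h^3 + 13.2204*h^2 + 2.6075*h - 1.4898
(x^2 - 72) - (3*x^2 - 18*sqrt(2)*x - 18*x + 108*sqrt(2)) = -2*x^2 + 18*x + 18*sqrt(2)*x - 108*sqrt(2) - 72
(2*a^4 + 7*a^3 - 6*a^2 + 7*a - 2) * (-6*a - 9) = -12*a^5 - 60*a^4 - 27*a^3 + 12*a^2 - 51*a + 18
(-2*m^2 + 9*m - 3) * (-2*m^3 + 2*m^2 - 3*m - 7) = 4*m^5 - 22*m^4 + 30*m^3 - 19*m^2 - 54*m + 21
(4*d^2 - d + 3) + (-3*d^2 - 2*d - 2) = d^2 - 3*d + 1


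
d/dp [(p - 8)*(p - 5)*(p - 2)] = 3*p^2 - 30*p + 66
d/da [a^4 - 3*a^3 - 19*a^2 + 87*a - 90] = 4*a^3 - 9*a^2 - 38*a + 87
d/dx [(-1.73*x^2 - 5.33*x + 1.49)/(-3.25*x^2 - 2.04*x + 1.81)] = (-13.7933*x^2 + 3.4224*x - 6.6077)/(10.5625*x^4 + 13.26*x^3 - 7.6034*x^2 - 7.3848*x + 3.2761)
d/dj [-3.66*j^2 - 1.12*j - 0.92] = -7.32*j - 1.12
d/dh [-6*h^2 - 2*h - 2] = -12*h - 2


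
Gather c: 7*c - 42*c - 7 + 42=35 - 35*c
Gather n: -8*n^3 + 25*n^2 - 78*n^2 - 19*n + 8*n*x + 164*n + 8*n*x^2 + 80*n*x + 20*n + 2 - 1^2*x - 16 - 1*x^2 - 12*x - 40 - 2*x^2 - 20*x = -8*n^3 - 53*n^2 + n*(8*x^2 + 88*x + 165) - 3*x^2 - 33*x - 54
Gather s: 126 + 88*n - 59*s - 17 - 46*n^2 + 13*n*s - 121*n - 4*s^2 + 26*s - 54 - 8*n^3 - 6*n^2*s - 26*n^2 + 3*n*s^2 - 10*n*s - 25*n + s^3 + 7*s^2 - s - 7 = -8*n^3 - 72*n^2 - 58*n + s^3 + s^2*(3*n + 3) + s*(-6*n^2 + 3*n - 34) + 48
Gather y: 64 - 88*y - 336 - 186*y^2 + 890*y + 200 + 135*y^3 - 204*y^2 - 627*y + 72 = 135*y^3 - 390*y^2 + 175*y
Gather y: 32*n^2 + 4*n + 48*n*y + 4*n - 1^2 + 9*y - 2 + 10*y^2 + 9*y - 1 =32*n^2 + 8*n + 10*y^2 + y*(48*n + 18) - 4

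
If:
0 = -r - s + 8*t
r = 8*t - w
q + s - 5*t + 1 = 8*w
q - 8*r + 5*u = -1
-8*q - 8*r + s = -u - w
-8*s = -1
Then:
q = -43/1844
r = 139/3688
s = 1/8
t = 75/3688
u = -249/1844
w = 1/8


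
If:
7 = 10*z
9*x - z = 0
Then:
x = 7/90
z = 7/10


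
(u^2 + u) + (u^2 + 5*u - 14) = 2*u^2 + 6*u - 14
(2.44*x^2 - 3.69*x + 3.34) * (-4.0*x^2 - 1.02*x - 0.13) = -9.76*x^4 + 12.2712*x^3 - 9.9134*x^2 - 2.9271*x - 0.4342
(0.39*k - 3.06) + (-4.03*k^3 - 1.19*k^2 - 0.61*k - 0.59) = -4.03*k^3 - 1.19*k^2 - 0.22*k - 3.65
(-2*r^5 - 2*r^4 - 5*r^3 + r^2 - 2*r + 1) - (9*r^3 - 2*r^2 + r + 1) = -2*r^5 - 2*r^4 - 14*r^3 + 3*r^2 - 3*r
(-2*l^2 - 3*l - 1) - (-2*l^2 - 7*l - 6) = 4*l + 5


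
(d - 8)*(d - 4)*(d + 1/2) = d^3 - 23*d^2/2 + 26*d + 16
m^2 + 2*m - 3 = (m - 1)*(m + 3)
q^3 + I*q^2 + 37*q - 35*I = (q - 5*I)*(q - I)*(q + 7*I)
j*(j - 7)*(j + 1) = j^3 - 6*j^2 - 7*j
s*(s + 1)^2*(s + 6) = s^4 + 8*s^3 + 13*s^2 + 6*s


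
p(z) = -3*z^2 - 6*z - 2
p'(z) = -6*z - 6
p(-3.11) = -12.36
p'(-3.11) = 12.66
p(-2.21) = -3.39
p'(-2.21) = 7.26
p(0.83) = -9.05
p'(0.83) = -10.98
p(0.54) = -6.11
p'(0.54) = -9.24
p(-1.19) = 0.89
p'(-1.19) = 1.14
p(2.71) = -40.29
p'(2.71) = -22.26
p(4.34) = -84.55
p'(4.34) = -32.04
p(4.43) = -87.45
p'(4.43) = -32.58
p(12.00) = -506.00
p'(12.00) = -78.00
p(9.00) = -299.00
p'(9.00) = -60.00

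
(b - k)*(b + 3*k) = b^2 + 2*b*k - 3*k^2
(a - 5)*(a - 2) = a^2 - 7*a + 10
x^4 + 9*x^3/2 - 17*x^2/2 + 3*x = x*(x - 1)*(x - 1/2)*(x + 6)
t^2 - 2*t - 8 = (t - 4)*(t + 2)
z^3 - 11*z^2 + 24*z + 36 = (z - 6)^2*(z + 1)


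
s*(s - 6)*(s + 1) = s^3 - 5*s^2 - 6*s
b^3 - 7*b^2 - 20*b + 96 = (b - 8)*(b - 3)*(b + 4)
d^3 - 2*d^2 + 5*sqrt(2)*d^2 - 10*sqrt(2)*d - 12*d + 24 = (d - 2)*(d - sqrt(2))*(d + 6*sqrt(2))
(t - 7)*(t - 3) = t^2 - 10*t + 21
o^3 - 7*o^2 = o^2*(o - 7)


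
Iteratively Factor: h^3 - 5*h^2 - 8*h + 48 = (h - 4)*(h^2 - h - 12) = (h - 4)*(h + 3)*(h - 4)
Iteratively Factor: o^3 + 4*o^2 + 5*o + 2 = (o + 2)*(o^2 + 2*o + 1) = (o + 1)*(o + 2)*(o + 1)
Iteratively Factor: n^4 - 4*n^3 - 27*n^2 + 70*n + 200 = (n + 2)*(n^3 - 6*n^2 - 15*n + 100) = (n - 5)*(n + 2)*(n^2 - n - 20) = (n - 5)^2*(n + 2)*(n + 4)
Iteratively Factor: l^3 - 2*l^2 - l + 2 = (l - 1)*(l^2 - l - 2) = (l - 1)*(l + 1)*(l - 2)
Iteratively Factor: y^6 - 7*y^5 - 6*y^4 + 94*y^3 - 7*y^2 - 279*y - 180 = (y + 1)*(y^5 - 8*y^4 + 2*y^3 + 92*y^2 - 99*y - 180) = (y + 1)^2*(y^4 - 9*y^3 + 11*y^2 + 81*y - 180) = (y - 4)*(y + 1)^2*(y^3 - 5*y^2 - 9*y + 45) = (y - 5)*(y - 4)*(y + 1)^2*(y^2 - 9) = (y - 5)*(y - 4)*(y - 3)*(y + 1)^2*(y + 3)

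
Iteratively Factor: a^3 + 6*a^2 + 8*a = (a + 4)*(a^2 + 2*a) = a*(a + 4)*(a + 2)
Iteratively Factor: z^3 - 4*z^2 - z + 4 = (z + 1)*(z^2 - 5*z + 4) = (z - 4)*(z + 1)*(z - 1)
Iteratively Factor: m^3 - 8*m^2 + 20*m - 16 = (m - 4)*(m^2 - 4*m + 4) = (m - 4)*(m - 2)*(m - 2)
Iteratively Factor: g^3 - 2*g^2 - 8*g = (g + 2)*(g^2 - 4*g) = (g - 4)*(g + 2)*(g)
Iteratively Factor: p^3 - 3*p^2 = (p)*(p^2 - 3*p) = p^2*(p - 3)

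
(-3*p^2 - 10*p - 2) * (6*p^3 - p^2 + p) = -18*p^5 - 57*p^4 - 5*p^3 - 8*p^2 - 2*p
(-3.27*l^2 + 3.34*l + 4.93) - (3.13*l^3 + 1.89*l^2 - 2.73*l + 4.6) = -3.13*l^3 - 5.16*l^2 + 6.07*l + 0.33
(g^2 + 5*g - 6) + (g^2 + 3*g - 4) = 2*g^2 + 8*g - 10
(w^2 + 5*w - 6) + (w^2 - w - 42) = 2*w^2 + 4*w - 48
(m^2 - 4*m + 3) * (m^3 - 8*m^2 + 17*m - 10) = m^5 - 12*m^4 + 52*m^3 - 102*m^2 + 91*m - 30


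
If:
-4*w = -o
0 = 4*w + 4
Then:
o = -4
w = -1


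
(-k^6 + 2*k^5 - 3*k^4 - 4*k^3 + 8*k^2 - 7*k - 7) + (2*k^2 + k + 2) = -k^6 + 2*k^5 - 3*k^4 - 4*k^3 + 10*k^2 - 6*k - 5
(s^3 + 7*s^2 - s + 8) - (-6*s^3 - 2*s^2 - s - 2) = 7*s^3 + 9*s^2 + 10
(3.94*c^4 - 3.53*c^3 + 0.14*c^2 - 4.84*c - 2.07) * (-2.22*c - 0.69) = -8.7468*c^5 + 5.118*c^4 + 2.1249*c^3 + 10.6482*c^2 + 7.935*c + 1.4283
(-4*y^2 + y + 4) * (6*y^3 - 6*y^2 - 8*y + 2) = -24*y^5 + 30*y^4 + 50*y^3 - 40*y^2 - 30*y + 8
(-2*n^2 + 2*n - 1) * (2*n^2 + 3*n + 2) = -4*n^4 - 2*n^3 + n - 2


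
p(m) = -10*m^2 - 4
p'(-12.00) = 240.00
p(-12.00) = -1444.00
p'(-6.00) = 120.00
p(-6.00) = -364.00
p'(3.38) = -67.60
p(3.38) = -118.24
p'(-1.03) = 20.60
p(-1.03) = -14.61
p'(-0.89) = 17.80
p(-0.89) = -11.92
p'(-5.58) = 111.60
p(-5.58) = -315.36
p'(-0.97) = 19.40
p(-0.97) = -13.41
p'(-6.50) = 130.00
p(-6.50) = -426.50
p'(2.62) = -52.40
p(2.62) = -72.64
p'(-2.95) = 59.00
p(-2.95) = -91.02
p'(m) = -20*m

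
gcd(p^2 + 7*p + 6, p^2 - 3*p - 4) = p + 1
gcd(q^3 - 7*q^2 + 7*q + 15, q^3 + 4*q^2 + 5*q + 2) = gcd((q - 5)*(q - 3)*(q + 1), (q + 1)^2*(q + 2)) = q + 1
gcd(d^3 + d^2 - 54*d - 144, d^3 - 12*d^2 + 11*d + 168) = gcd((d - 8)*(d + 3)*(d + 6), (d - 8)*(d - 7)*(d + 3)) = d^2 - 5*d - 24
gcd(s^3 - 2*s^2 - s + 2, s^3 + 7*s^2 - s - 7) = s^2 - 1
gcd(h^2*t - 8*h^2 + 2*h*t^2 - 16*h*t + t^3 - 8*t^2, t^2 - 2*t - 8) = 1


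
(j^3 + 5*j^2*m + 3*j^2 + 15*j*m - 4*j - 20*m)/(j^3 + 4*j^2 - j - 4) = (j + 5*m)/(j + 1)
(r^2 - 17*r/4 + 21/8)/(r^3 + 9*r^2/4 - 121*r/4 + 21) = (r - 7/2)/(r^2 + 3*r - 28)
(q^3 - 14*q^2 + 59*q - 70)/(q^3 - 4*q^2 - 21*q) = (q^2 - 7*q + 10)/(q*(q + 3))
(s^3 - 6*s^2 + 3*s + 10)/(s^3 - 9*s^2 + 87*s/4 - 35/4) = 4*(s^2 - s - 2)/(4*s^2 - 16*s + 7)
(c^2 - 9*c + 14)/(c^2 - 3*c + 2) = (c - 7)/(c - 1)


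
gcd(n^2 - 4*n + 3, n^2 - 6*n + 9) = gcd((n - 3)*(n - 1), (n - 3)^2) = n - 3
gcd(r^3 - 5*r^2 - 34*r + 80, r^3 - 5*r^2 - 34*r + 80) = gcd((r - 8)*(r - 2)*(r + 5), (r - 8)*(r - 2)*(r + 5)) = r^3 - 5*r^2 - 34*r + 80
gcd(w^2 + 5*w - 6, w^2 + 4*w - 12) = w + 6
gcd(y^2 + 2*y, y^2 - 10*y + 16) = 1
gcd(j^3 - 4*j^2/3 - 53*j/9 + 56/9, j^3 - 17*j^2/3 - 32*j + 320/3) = j - 8/3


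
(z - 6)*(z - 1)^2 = z^3 - 8*z^2 + 13*z - 6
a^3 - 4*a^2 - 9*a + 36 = (a - 4)*(a - 3)*(a + 3)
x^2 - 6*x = x*(x - 6)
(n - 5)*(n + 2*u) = n^2 + 2*n*u - 5*n - 10*u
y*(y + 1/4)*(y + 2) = y^3 + 9*y^2/4 + y/2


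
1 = 1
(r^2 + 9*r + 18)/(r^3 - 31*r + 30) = (r + 3)/(r^2 - 6*r + 5)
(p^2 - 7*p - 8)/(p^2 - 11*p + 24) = (p + 1)/(p - 3)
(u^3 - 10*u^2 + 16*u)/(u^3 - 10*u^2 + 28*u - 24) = u*(u - 8)/(u^2 - 8*u + 12)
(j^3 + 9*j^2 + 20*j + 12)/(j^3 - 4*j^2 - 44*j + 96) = (j^2 + 3*j + 2)/(j^2 - 10*j + 16)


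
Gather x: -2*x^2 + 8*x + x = -2*x^2 + 9*x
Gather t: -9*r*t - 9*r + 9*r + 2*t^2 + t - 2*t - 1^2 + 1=2*t^2 + t*(-9*r - 1)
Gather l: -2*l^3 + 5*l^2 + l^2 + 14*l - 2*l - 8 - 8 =-2*l^3 + 6*l^2 + 12*l - 16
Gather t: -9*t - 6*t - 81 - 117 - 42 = -15*t - 240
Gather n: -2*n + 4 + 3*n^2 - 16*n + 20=3*n^2 - 18*n + 24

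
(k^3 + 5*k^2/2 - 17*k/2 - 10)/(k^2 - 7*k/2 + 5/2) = (k^2 + 5*k + 4)/(k - 1)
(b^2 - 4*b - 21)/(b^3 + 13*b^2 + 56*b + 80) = (b^2 - 4*b - 21)/(b^3 + 13*b^2 + 56*b + 80)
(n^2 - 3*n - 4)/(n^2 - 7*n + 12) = (n + 1)/(n - 3)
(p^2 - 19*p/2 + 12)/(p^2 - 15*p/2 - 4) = (2*p - 3)/(2*p + 1)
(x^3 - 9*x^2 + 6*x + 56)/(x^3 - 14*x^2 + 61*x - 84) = (x + 2)/(x - 3)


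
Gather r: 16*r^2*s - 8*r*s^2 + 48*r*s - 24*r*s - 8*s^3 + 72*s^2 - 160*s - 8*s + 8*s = 16*r^2*s + r*(-8*s^2 + 24*s) - 8*s^3 + 72*s^2 - 160*s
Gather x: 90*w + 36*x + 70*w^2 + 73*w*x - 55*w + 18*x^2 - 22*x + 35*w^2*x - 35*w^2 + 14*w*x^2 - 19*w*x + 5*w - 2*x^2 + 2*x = 35*w^2 + 40*w + x^2*(14*w + 16) + x*(35*w^2 + 54*w + 16)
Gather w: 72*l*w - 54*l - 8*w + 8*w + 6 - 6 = 72*l*w - 54*l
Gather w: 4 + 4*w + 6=4*w + 10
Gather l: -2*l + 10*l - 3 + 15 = 8*l + 12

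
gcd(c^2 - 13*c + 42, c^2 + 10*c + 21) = 1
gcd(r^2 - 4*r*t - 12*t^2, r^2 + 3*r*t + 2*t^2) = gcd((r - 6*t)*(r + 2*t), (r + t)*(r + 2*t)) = r + 2*t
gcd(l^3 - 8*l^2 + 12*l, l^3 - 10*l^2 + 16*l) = l^2 - 2*l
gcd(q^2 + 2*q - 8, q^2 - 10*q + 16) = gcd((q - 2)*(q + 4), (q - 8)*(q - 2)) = q - 2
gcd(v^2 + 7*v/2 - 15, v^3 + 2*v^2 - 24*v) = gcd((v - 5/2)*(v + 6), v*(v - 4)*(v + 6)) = v + 6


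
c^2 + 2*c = c*(c + 2)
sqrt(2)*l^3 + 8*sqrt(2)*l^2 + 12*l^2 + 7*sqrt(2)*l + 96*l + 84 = (l + 7)*(l + 6*sqrt(2))*(sqrt(2)*l + sqrt(2))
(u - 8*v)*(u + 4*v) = u^2 - 4*u*v - 32*v^2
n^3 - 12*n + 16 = (n - 2)^2*(n + 4)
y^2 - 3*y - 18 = (y - 6)*(y + 3)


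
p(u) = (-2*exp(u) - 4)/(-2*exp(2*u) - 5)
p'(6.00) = 0.00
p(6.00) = 0.00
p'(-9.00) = 0.00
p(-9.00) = 0.80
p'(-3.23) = 0.01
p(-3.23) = 0.82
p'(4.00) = -0.02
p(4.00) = 0.02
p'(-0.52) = -0.02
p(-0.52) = 0.91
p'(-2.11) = 0.04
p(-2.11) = 0.84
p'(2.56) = -0.10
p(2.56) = 0.09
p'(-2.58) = 0.03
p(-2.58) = 0.83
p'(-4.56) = 0.00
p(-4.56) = 0.80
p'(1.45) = -0.33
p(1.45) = 0.30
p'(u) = 4*(-2*exp(u) - 4)*exp(2*u)/(-2*exp(2*u) - 5)^2 - 2*exp(u)/(-2*exp(2*u) - 5) = 2*(-4*(exp(u) + 2)*exp(u) + 2*exp(2*u) + 5)*exp(u)/(2*exp(2*u) + 5)^2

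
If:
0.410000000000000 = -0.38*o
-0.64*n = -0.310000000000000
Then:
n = 0.48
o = -1.08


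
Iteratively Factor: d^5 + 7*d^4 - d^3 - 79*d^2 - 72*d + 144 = (d + 4)*(d^4 + 3*d^3 - 13*d^2 - 27*d + 36) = (d - 1)*(d + 4)*(d^3 + 4*d^2 - 9*d - 36) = (d - 1)*(d + 4)^2*(d^2 - 9) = (d - 1)*(d + 3)*(d + 4)^2*(d - 3)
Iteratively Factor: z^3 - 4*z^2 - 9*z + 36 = (z + 3)*(z^2 - 7*z + 12) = (z - 4)*(z + 3)*(z - 3)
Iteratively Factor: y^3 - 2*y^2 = (y)*(y^2 - 2*y) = y^2*(y - 2)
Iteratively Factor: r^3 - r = (r + 1)*(r^2 - r) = r*(r + 1)*(r - 1)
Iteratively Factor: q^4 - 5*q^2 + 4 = (q + 2)*(q^3 - 2*q^2 - q + 2) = (q - 2)*(q + 2)*(q^2 - 1) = (q - 2)*(q + 1)*(q + 2)*(q - 1)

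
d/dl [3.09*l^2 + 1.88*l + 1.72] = 6.18*l + 1.88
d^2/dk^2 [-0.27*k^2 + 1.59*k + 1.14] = -0.540000000000000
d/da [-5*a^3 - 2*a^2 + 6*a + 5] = -15*a^2 - 4*a + 6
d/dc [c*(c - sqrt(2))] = 2*c - sqrt(2)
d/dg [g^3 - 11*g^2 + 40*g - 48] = 3*g^2 - 22*g + 40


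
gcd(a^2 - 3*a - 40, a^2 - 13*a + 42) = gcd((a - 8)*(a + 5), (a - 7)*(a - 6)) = 1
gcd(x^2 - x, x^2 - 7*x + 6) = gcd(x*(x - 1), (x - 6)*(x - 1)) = x - 1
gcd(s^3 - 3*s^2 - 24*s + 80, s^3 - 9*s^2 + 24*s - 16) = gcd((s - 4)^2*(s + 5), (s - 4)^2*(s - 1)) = s^2 - 8*s + 16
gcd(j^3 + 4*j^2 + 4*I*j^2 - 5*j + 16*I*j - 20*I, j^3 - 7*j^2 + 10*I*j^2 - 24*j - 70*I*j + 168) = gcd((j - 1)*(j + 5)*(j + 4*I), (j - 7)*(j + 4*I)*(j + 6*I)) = j + 4*I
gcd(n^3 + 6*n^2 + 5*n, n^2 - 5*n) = n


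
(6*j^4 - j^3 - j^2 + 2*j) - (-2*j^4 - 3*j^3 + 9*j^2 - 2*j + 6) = 8*j^4 + 2*j^3 - 10*j^2 + 4*j - 6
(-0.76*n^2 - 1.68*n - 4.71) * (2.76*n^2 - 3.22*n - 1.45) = -2.0976*n^4 - 2.1896*n^3 - 6.488*n^2 + 17.6022*n + 6.8295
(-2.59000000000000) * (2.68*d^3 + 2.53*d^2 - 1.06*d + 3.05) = -6.9412*d^3 - 6.5527*d^2 + 2.7454*d - 7.8995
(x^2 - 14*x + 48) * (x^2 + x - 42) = x^4 - 13*x^3 - 8*x^2 + 636*x - 2016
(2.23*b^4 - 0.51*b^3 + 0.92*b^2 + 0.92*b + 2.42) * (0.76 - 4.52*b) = -10.0796*b^5 + 4.0*b^4 - 4.546*b^3 - 3.4592*b^2 - 10.2392*b + 1.8392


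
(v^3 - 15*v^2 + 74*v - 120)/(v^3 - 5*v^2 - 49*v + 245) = (v^2 - 10*v + 24)/(v^2 - 49)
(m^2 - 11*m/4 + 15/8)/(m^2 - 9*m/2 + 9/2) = (m - 5/4)/(m - 3)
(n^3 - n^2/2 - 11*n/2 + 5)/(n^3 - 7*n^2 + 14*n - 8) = (n + 5/2)/(n - 4)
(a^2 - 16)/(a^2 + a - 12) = (a - 4)/(a - 3)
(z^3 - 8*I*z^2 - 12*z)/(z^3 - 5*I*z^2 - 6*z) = (z - 6*I)/(z - 3*I)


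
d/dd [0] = 0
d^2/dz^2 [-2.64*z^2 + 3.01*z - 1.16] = -5.28000000000000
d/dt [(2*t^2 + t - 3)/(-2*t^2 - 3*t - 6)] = (-4*t^2 - 36*t - 15)/(4*t^4 + 12*t^3 + 33*t^2 + 36*t + 36)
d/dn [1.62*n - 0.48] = 1.62000000000000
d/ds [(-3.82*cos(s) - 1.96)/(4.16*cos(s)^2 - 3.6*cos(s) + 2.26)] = (-15.8912*cos(s)^2 - 16.3072*cos(s) + 15.6892)*sin(s)/(17.3056*cos(s)^4 - 29.952*cos(s)^3 + 31.7632*cos(s)^2 - 16.272*cos(s) + 5.1076)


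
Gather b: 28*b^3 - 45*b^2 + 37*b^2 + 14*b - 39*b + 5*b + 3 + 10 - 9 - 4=28*b^3 - 8*b^2 - 20*b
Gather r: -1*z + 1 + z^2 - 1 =z^2 - z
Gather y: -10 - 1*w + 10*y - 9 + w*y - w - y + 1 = -2*w + y*(w + 9) - 18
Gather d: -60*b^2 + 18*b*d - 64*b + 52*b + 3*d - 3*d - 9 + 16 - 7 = -60*b^2 + 18*b*d - 12*b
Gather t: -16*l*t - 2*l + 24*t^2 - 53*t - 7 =-2*l + 24*t^2 + t*(-16*l - 53) - 7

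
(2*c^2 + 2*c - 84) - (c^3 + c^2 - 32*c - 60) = -c^3 + c^2 + 34*c - 24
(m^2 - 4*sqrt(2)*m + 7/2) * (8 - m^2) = -m^4 + 4*sqrt(2)*m^3 + 9*m^2/2 - 32*sqrt(2)*m + 28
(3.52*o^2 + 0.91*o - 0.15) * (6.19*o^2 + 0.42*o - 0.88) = 21.7888*o^4 + 7.1113*o^3 - 3.6439*o^2 - 0.8638*o + 0.132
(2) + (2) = 4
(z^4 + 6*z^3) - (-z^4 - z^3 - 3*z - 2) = 2*z^4 + 7*z^3 + 3*z + 2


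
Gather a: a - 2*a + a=0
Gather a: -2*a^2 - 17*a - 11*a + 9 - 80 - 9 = -2*a^2 - 28*a - 80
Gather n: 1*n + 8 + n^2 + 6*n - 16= n^2 + 7*n - 8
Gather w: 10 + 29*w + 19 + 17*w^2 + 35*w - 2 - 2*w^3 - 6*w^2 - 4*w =-2*w^3 + 11*w^2 + 60*w + 27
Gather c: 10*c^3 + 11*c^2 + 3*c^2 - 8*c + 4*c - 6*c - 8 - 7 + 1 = 10*c^3 + 14*c^2 - 10*c - 14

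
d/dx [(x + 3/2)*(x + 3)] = 2*x + 9/2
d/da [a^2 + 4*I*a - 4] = 2*a + 4*I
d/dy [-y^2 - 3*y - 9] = -2*y - 3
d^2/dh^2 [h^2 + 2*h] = 2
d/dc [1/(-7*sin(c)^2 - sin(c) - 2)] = (14*sin(c) + 1)*cos(c)/(7*sin(c)^2 + sin(c) + 2)^2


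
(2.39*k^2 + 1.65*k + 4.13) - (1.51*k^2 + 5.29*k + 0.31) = 0.88*k^2 - 3.64*k + 3.82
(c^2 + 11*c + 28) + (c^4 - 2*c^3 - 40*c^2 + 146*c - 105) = c^4 - 2*c^3 - 39*c^2 + 157*c - 77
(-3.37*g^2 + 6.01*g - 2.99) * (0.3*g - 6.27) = -1.011*g^3 + 22.9329*g^2 - 38.5797*g + 18.7473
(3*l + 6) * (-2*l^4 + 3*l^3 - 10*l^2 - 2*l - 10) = -6*l^5 - 3*l^4 - 12*l^3 - 66*l^2 - 42*l - 60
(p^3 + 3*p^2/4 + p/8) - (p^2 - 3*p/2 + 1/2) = p^3 - p^2/4 + 13*p/8 - 1/2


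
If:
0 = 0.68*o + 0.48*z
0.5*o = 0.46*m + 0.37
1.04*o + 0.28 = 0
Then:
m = -1.10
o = -0.27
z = 0.38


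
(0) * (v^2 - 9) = 0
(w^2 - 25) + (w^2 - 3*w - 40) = 2*w^2 - 3*w - 65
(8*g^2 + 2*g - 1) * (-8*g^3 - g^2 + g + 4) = -64*g^5 - 24*g^4 + 14*g^3 + 35*g^2 + 7*g - 4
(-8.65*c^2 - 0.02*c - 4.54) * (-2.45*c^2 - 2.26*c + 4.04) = 21.1925*c^4 + 19.598*c^3 - 23.7778*c^2 + 10.1796*c - 18.3416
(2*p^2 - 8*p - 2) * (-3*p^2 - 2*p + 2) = -6*p^4 + 20*p^3 + 26*p^2 - 12*p - 4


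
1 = 1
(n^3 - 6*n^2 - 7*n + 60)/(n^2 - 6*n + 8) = (n^2 - 2*n - 15)/(n - 2)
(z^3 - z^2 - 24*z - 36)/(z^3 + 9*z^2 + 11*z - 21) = (z^2 - 4*z - 12)/(z^2 + 6*z - 7)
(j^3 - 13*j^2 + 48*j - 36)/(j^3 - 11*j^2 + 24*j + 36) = (j - 1)/(j + 1)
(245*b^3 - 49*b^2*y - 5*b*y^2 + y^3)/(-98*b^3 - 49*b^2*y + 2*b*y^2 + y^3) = (-5*b + y)/(2*b + y)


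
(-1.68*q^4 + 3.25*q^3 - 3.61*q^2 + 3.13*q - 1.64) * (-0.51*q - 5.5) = 0.8568*q^5 + 7.5825*q^4 - 16.0339*q^3 + 18.2587*q^2 - 16.3786*q + 9.02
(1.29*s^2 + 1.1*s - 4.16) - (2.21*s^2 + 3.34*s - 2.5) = -0.92*s^2 - 2.24*s - 1.66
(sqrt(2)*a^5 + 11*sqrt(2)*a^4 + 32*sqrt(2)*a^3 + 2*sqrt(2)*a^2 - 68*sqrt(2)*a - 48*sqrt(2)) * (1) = sqrt(2)*a^5 + 11*sqrt(2)*a^4 + 32*sqrt(2)*a^3 + 2*sqrt(2)*a^2 - 68*sqrt(2)*a - 48*sqrt(2)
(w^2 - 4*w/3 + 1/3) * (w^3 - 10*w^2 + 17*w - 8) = w^5 - 34*w^4/3 + 92*w^3/3 - 34*w^2 + 49*w/3 - 8/3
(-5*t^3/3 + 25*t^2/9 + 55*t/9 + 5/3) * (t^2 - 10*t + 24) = -5*t^5/3 + 175*t^4/9 - 185*t^3/3 + 65*t^2/9 + 130*t + 40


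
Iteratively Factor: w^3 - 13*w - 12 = (w + 1)*(w^2 - w - 12) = (w + 1)*(w + 3)*(w - 4)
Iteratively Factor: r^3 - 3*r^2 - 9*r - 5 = (r + 1)*(r^2 - 4*r - 5) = (r - 5)*(r + 1)*(r + 1)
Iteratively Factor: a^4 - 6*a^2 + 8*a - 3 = (a - 1)*(a^3 + a^2 - 5*a + 3) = (a - 1)^2*(a^2 + 2*a - 3) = (a - 1)^3*(a + 3)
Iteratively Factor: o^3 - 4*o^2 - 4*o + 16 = (o + 2)*(o^2 - 6*o + 8) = (o - 4)*(o + 2)*(o - 2)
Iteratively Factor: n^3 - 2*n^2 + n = (n - 1)*(n^2 - n) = n*(n - 1)*(n - 1)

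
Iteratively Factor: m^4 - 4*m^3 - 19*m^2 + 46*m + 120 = (m - 4)*(m^3 - 19*m - 30) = (m - 4)*(m + 3)*(m^2 - 3*m - 10) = (m - 5)*(m - 4)*(m + 3)*(m + 2)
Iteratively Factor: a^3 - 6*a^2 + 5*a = (a - 5)*(a^2 - a) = (a - 5)*(a - 1)*(a)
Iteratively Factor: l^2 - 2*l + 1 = (l - 1)*(l - 1)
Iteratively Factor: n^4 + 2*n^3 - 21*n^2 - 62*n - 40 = (n + 2)*(n^3 - 21*n - 20) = (n + 1)*(n + 2)*(n^2 - n - 20) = (n + 1)*(n + 2)*(n + 4)*(n - 5)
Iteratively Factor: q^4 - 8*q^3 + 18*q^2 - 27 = (q - 3)*(q^3 - 5*q^2 + 3*q + 9) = (q - 3)^2*(q^2 - 2*q - 3) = (q - 3)^2*(q + 1)*(q - 3)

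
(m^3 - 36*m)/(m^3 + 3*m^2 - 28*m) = (m^2 - 36)/(m^2 + 3*m - 28)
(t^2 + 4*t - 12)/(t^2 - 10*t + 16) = (t + 6)/(t - 8)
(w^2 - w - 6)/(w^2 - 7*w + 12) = (w + 2)/(w - 4)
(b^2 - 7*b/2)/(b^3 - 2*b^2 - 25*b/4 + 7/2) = 2*b/(2*b^2 + 3*b - 2)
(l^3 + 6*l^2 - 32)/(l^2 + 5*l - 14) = (l^2 + 8*l + 16)/(l + 7)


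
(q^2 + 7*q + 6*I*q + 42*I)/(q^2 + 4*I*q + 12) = (q + 7)/(q - 2*I)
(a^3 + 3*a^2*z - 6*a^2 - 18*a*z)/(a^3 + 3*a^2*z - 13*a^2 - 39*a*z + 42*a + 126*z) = a/(a - 7)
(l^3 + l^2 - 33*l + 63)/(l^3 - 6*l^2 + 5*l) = (l^3 + l^2 - 33*l + 63)/(l*(l^2 - 6*l + 5))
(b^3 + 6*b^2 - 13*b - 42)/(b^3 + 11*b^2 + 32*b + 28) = (b - 3)/(b + 2)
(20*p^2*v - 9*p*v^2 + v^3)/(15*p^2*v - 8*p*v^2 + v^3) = (4*p - v)/(3*p - v)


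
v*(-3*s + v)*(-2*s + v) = 6*s^2*v - 5*s*v^2 + v^3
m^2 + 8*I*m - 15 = (m + 3*I)*(m + 5*I)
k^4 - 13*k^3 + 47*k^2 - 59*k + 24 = (k - 8)*(k - 3)*(k - 1)^2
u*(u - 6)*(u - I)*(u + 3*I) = u^4 - 6*u^3 + 2*I*u^3 + 3*u^2 - 12*I*u^2 - 18*u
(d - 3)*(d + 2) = d^2 - d - 6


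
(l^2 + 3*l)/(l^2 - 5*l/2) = 2*(l + 3)/(2*l - 5)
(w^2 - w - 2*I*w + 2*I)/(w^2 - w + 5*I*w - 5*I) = (w - 2*I)/(w + 5*I)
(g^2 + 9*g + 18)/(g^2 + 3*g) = (g + 6)/g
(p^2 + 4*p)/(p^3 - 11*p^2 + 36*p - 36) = p*(p + 4)/(p^3 - 11*p^2 + 36*p - 36)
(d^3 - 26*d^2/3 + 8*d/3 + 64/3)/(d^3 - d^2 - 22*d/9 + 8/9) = 3*(d - 8)/(3*d - 1)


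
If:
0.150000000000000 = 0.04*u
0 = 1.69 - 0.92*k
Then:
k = 1.84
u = 3.75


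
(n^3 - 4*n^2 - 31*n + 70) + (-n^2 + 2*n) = n^3 - 5*n^2 - 29*n + 70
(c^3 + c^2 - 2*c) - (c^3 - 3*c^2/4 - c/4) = 7*c^2/4 - 7*c/4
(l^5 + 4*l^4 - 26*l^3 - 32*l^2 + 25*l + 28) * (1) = l^5 + 4*l^4 - 26*l^3 - 32*l^2 + 25*l + 28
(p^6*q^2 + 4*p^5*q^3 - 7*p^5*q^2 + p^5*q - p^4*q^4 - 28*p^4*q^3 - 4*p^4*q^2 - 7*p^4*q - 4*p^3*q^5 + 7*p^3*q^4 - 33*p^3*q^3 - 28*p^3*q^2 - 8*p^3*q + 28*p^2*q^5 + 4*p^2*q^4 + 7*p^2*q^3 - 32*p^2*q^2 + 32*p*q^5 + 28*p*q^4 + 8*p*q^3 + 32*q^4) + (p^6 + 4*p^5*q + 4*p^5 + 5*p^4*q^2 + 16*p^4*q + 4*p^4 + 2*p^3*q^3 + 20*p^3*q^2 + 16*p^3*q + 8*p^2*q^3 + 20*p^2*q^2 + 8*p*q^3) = p^6*q^2 + p^6 + 4*p^5*q^3 - 7*p^5*q^2 + 5*p^5*q + 4*p^5 - p^4*q^4 - 28*p^4*q^3 + p^4*q^2 + 9*p^4*q + 4*p^4 - 4*p^3*q^5 + 7*p^3*q^4 - 31*p^3*q^3 - 8*p^3*q^2 + 8*p^3*q + 28*p^2*q^5 + 4*p^2*q^4 + 15*p^2*q^3 - 12*p^2*q^2 + 32*p*q^5 + 28*p*q^4 + 16*p*q^3 + 32*q^4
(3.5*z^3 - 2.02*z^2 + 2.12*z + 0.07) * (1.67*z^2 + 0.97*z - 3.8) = 5.845*z^5 + 0.0216000000000003*z^4 - 11.719*z^3 + 9.8493*z^2 - 7.9881*z - 0.266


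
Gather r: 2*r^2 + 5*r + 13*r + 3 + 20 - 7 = 2*r^2 + 18*r + 16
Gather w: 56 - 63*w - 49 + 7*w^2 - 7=7*w^2 - 63*w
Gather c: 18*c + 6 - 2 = 18*c + 4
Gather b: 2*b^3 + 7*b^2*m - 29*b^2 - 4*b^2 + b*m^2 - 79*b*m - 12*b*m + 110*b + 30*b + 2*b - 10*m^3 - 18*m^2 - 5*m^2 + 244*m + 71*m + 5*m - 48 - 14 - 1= 2*b^3 + b^2*(7*m - 33) + b*(m^2 - 91*m + 142) - 10*m^3 - 23*m^2 + 320*m - 63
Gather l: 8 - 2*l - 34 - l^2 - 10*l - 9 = -l^2 - 12*l - 35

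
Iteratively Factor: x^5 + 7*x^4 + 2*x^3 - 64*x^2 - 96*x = (x - 3)*(x^4 + 10*x^3 + 32*x^2 + 32*x) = x*(x - 3)*(x^3 + 10*x^2 + 32*x + 32) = x*(x - 3)*(x + 4)*(x^2 + 6*x + 8) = x*(x - 3)*(x + 4)^2*(x + 2)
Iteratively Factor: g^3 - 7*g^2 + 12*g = (g - 4)*(g^2 - 3*g) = g*(g - 4)*(g - 3)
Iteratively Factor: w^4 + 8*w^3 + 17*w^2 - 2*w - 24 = (w + 4)*(w^3 + 4*w^2 + w - 6) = (w - 1)*(w + 4)*(w^2 + 5*w + 6) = (w - 1)*(w + 3)*(w + 4)*(w + 2)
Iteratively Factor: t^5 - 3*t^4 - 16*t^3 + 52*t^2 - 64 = (t + 1)*(t^4 - 4*t^3 - 12*t^2 + 64*t - 64) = (t + 1)*(t + 4)*(t^3 - 8*t^2 + 20*t - 16) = (t - 4)*(t + 1)*(t + 4)*(t^2 - 4*t + 4) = (t - 4)*(t - 2)*(t + 1)*(t + 4)*(t - 2)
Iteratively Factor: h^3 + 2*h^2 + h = (h)*(h^2 + 2*h + 1) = h*(h + 1)*(h + 1)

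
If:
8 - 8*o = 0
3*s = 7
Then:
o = 1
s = 7/3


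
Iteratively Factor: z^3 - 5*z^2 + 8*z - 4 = (z - 1)*(z^2 - 4*z + 4) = (z - 2)*(z - 1)*(z - 2)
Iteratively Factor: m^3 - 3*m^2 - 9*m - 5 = (m - 5)*(m^2 + 2*m + 1) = (m - 5)*(m + 1)*(m + 1)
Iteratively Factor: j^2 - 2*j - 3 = (j + 1)*(j - 3)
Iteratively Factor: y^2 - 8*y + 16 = (y - 4)*(y - 4)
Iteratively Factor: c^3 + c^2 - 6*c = (c)*(c^2 + c - 6) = c*(c - 2)*(c + 3)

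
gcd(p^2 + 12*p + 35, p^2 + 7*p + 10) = p + 5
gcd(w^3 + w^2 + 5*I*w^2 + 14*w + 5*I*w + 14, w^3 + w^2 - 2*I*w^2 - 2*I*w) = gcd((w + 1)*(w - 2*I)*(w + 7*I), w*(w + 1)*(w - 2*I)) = w^2 + w*(1 - 2*I) - 2*I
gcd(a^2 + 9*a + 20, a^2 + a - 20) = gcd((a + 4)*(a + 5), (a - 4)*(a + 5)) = a + 5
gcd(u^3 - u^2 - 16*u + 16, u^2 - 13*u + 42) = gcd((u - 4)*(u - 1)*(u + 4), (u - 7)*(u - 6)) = 1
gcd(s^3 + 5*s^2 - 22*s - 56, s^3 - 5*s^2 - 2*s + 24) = s^2 - 2*s - 8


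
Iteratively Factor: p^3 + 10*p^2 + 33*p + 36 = (p + 3)*(p^2 + 7*p + 12) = (p + 3)^2*(p + 4)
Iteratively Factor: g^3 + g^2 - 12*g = (g + 4)*(g^2 - 3*g) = (g - 3)*(g + 4)*(g)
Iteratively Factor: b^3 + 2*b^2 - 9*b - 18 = (b + 3)*(b^2 - b - 6) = (b + 2)*(b + 3)*(b - 3)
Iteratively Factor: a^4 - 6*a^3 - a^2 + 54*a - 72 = (a - 4)*(a^3 - 2*a^2 - 9*a + 18) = (a - 4)*(a - 2)*(a^2 - 9) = (a - 4)*(a - 3)*(a - 2)*(a + 3)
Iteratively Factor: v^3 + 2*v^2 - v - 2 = (v + 1)*(v^2 + v - 2) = (v - 1)*(v + 1)*(v + 2)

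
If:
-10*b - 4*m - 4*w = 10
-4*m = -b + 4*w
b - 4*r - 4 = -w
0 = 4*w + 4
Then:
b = -10/11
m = 17/22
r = -65/44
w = -1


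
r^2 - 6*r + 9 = (r - 3)^2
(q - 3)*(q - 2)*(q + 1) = q^3 - 4*q^2 + q + 6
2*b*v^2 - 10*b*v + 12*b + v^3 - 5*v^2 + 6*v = (2*b + v)*(v - 3)*(v - 2)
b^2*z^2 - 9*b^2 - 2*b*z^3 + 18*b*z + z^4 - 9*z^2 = (-b + z)^2*(z - 3)*(z + 3)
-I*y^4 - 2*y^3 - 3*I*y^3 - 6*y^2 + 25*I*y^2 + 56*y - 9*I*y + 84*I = (y - 4)*(y + 7)*(y - 3*I)*(-I*y + 1)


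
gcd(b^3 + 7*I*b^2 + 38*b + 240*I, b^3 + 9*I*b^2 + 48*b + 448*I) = b + 8*I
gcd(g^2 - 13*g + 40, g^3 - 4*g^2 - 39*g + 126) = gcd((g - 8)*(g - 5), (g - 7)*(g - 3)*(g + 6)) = 1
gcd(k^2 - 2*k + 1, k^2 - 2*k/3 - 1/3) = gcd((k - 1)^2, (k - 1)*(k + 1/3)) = k - 1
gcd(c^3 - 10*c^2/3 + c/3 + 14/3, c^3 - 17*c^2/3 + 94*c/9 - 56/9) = c^2 - 13*c/3 + 14/3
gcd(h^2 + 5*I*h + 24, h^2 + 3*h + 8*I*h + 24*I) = h + 8*I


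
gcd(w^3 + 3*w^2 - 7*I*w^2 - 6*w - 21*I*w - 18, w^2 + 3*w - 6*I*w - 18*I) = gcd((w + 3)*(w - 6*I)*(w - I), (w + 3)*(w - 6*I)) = w^2 + w*(3 - 6*I) - 18*I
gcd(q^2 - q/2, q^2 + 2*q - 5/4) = q - 1/2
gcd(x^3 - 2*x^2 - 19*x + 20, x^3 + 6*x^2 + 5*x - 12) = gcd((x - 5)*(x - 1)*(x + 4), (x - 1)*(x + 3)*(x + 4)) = x^2 + 3*x - 4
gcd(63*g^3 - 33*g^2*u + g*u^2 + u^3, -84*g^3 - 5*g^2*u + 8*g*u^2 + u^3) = -21*g^2 + 4*g*u + u^2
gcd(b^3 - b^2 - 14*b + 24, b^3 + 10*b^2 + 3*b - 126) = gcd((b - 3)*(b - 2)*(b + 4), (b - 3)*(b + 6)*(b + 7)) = b - 3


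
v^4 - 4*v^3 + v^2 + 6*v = v*(v - 3)*(v - 2)*(v + 1)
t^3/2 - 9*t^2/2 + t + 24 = (t/2 + 1)*(t - 8)*(t - 3)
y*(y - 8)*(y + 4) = y^3 - 4*y^2 - 32*y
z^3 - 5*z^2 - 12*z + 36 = (z - 6)*(z - 2)*(z + 3)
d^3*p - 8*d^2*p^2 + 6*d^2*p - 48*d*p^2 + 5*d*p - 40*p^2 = (d + 5)*(d - 8*p)*(d*p + p)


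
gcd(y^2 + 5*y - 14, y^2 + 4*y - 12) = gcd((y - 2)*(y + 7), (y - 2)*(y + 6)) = y - 2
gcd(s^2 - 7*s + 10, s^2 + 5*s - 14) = s - 2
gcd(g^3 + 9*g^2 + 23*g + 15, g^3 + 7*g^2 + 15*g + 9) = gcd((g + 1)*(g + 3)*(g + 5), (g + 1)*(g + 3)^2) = g^2 + 4*g + 3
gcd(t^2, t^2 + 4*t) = t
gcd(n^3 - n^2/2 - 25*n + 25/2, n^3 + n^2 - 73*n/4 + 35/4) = n^2 + 9*n/2 - 5/2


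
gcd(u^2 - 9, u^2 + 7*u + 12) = u + 3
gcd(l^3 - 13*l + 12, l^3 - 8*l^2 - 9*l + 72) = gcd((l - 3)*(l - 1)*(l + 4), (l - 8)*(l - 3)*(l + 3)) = l - 3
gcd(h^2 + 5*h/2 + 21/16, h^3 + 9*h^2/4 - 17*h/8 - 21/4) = h + 7/4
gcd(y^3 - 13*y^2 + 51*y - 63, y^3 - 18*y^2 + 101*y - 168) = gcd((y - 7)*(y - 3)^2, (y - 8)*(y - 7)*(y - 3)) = y^2 - 10*y + 21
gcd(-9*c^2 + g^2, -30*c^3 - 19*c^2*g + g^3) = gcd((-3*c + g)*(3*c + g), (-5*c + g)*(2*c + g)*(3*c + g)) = 3*c + g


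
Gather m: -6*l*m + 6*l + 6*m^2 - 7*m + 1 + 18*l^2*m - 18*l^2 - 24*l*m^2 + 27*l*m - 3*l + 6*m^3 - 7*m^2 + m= -18*l^2 + 3*l + 6*m^3 + m^2*(-24*l - 1) + m*(18*l^2 + 21*l - 6) + 1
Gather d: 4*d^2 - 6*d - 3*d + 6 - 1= 4*d^2 - 9*d + 5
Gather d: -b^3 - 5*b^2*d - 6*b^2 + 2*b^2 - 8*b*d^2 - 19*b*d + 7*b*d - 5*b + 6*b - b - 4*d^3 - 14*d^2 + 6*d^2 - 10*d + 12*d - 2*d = -b^3 - 4*b^2 - 4*d^3 + d^2*(-8*b - 8) + d*(-5*b^2 - 12*b)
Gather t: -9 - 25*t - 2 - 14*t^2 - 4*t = -14*t^2 - 29*t - 11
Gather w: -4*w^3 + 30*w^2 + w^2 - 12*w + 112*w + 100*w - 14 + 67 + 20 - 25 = -4*w^3 + 31*w^2 + 200*w + 48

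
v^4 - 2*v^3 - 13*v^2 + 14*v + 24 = (v - 4)*(v - 2)*(v + 1)*(v + 3)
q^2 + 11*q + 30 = (q + 5)*(q + 6)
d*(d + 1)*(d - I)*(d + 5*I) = d^4 + d^3 + 4*I*d^3 + 5*d^2 + 4*I*d^2 + 5*d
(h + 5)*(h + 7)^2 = h^3 + 19*h^2 + 119*h + 245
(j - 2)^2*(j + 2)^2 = j^4 - 8*j^2 + 16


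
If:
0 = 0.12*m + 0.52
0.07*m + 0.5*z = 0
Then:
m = -4.33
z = 0.61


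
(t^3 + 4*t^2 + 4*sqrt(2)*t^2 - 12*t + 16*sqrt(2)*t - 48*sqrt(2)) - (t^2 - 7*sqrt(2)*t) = t^3 + 3*t^2 + 4*sqrt(2)*t^2 - 12*t + 23*sqrt(2)*t - 48*sqrt(2)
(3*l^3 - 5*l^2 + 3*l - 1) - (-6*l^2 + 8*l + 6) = 3*l^3 + l^2 - 5*l - 7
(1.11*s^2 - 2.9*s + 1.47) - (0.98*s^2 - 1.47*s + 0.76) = 0.13*s^2 - 1.43*s + 0.71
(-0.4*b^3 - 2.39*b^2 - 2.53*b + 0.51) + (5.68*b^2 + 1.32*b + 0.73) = -0.4*b^3 + 3.29*b^2 - 1.21*b + 1.24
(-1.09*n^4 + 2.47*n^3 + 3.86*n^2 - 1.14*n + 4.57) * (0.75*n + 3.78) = -0.8175*n^5 - 2.2677*n^4 + 12.2316*n^3 + 13.7358*n^2 - 0.881699999999999*n + 17.2746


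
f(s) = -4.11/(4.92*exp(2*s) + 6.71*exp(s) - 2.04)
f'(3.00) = 0.00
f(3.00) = 0.00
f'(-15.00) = 0.00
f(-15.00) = 2.01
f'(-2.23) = 2.16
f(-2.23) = 3.26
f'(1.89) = 0.03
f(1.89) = -0.02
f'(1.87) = 0.03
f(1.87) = -0.02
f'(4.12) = 0.00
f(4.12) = -0.00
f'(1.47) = 0.06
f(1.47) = -0.03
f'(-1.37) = 32303.34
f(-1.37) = 238.18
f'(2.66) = 0.01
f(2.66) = -0.00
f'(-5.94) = 0.02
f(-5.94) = 2.03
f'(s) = -4.11*(-9.84*exp(2*s) - 6.71*exp(s))/(4.92*exp(2*s) + 6.71*exp(s) - 2.04)^2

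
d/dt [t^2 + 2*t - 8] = 2*t + 2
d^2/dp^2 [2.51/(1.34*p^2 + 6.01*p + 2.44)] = (-9.013912*p^2 - 40.428068*p + 2.51*(2.68*p + 6.01)*(5.36*p + 12.02) - 16.413392)/(1.34*p^2 + 6.01*p + 2.44)^3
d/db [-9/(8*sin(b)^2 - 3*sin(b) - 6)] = 9*(16*sin(b) - 3)*cos(b)/(-8*sin(b)^2 + 3*sin(b) + 6)^2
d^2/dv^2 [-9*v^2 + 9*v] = -18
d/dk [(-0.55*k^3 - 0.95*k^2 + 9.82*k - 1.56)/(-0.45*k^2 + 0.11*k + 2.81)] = (0.2475*k^4 - 0.121*k^3 - 0.322000000000001*k^2 - 6.743*k + 27.7658)/(0.2025*k^4 - 0.099*k^3 - 2.5169*k^2 + 0.6182*k + 7.8961)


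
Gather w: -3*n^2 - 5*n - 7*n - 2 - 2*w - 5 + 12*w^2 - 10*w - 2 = -3*n^2 - 12*n + 12*w^2 - 12*w - 9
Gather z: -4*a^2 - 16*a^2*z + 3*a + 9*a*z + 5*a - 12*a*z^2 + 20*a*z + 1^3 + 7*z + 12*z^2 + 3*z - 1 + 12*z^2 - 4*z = -4*a^2 + 8*a + z^2*(24 - 12*a) + z*(-16*a^2 + 29*a + 6)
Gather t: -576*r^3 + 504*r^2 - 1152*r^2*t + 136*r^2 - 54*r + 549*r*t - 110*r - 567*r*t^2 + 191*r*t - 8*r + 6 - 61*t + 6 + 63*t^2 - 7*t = -576*r^3 + 640*r^2 - 172*r + t^2*(63 - 567*r) + t*(-1152*r^2 + 740*r - 68) + 12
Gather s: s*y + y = s*y + y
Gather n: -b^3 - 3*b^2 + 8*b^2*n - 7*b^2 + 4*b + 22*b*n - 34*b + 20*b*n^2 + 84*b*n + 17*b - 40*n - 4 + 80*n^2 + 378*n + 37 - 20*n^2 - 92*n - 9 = -b^3 - 10*b^2 - 13*b + n^2*(20*b + 60) + n*(8*b^2 + 106*b + 246) + 24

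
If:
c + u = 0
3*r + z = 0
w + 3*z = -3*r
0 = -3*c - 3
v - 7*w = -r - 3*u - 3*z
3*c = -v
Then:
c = -1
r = 3/25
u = 1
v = 3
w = 18/25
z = -9/25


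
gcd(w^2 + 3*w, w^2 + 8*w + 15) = w + 3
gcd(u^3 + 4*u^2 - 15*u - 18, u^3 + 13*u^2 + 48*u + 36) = u^2 + 7*u + 6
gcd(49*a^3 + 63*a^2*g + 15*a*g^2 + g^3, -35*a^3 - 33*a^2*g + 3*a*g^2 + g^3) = 7*a^2 + 8*a*g + g^2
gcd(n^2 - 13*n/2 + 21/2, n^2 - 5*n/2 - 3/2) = n - 3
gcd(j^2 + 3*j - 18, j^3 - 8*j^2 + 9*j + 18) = j - 3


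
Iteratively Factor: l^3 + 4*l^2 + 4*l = (l)*(l^2 + 4*l + 4) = l*(l + 2)*(l + 2)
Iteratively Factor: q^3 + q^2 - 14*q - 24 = (q + 2)*(q^2 - q - 12) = (q + 2)*(q + 3)*(q - 4)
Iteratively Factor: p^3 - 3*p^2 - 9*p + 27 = (p - 3)*(p^2 - 9) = (p - 3)^2*(p + 3)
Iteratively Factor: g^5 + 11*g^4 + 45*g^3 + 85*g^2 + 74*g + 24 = (g + 2)*(g^4 + 9*g^3 + 27*g^2 + 31*g + 12) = (g + 1)*(g + 2)*(g^3 + 8*g^2 + 19*g + 12) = (g + 1)^2*(g + 2)*(g^2 + 7*g + 12) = (g + 1)^2*(g + 2)*(g + 3)*(g + 4)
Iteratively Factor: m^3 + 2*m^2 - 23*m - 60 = (m - 5)*(m^2 + 7*m + 12) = (m - 5)*(m + 4)*(m + 3)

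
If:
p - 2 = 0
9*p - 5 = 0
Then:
No Solution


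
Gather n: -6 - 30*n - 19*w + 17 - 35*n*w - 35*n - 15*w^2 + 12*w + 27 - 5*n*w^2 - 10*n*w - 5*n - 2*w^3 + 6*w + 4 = n*(-5*w^2 - 45*w - 70) - 2*w^3 - 15*w^2 - w + 42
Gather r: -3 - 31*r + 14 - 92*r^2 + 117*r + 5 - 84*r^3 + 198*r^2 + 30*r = -84*r^3 + 106*r^2 + 116*r + 16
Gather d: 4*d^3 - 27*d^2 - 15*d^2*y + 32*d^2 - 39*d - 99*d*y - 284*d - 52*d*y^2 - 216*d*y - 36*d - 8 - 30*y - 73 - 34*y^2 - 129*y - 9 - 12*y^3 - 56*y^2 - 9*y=4*d^3 + d^2*(5 - 15*y) + d*(-52*y^2 - 315*y - 359) - 12*y^3 - 90*y^2 - 168*y - 90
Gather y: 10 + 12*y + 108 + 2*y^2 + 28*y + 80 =2*y^2 + 40*y + 198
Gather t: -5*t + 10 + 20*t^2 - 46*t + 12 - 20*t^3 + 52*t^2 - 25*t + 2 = -20*t^3 + 72*t^2 - 76*t + 24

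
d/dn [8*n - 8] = 8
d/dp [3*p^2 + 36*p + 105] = 6*p + 36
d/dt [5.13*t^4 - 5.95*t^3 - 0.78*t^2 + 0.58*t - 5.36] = 20.52*t^3 - 17.85*t^2 - 1.56*t + 0.58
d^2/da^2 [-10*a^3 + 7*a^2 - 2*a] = 14 - 60*a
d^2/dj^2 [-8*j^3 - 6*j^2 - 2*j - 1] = -48*j - 12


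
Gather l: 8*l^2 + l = 8*l^2 + l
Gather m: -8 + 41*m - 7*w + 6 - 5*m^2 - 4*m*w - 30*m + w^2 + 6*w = -5*m^2 + m*(11 - 4*w) + w^2 - w - 2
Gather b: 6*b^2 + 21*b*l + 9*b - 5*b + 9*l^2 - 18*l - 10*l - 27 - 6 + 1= 6*b^2 + b*(21*l + 4) + 9*l^2 - 28*l - 32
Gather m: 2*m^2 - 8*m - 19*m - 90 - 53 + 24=2*m^2 - 27*m - 119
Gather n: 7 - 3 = 4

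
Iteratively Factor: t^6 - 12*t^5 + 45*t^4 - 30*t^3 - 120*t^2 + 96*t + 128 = (t - 4)*(t^5 - 8*t^4 + 13*t^3 + 22*t^2 - 32*t - 32) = (t - 4)*(t + 1)*(t^4 - 9*t^3 + 22*t^2 - 32) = (t - 4)^2*(t + 1)*(t^3 - 5*t^2 + 2*t + 8) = (t - 4)^2*(t + 1)^2*(t^2 - 6*t + 8) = (t - 4)^2*(t - 2)*(t + 1)^2*(t - 4)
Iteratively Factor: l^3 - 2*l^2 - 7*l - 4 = (l + 1)*(l^2 - 3*l - 4) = (l + 1)^2*(l - 4)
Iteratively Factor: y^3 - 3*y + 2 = (y - 1)*(y^2 + y - 2) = (y - 1)^2*(y + 2)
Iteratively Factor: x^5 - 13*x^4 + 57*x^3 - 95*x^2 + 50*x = (x)*(x^4 - 13*x^3 + 57*x^2 - 95*x + 50) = x*(x - 5)*(x^3 - 8*x^2 + 17*x - 10) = x*(x - 5)*(x - 2)*(x^2 - 6*x + 5) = x*(x - 5)*(x - 2)*(x - 1)*(x - 5)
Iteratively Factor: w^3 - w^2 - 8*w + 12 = (w - 2)*(w^2 + w - 6) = (w - 2)*(w + 3)*(w - 2)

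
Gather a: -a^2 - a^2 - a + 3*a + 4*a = -2*a^2 + 6*a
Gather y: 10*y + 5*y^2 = 5*y^2 + 10*y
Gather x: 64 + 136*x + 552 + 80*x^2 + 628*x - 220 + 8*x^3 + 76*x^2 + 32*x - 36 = 8*x^3 + 156*x^2 + 796*x + 360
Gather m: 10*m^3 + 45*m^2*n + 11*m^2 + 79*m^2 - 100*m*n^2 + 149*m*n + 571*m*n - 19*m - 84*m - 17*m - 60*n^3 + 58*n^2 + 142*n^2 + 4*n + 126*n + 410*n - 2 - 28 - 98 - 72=10*m^3 + m^2*(45*n + 90) + m*(-100*n^2 + 720*n - 120) - 60*n^3 + 200*n^2 + 540*n - 200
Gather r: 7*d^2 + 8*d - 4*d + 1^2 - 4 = 7*d^2 + 4*d - 3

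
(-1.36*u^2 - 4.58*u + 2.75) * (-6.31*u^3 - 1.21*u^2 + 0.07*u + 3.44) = 8.5816*u^5 + 30.5454*u^4 - 11.9059*u^3 - 8.3265*u^2 - 15.5627*u + 9.46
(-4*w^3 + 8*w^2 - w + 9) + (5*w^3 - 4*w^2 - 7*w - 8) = w^3 + 4*w^2 - 8*w + 1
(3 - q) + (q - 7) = -4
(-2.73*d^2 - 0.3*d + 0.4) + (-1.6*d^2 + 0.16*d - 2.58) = -4.33*d^2 - 0.14*d - 2.18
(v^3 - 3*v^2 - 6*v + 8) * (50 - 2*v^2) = -2*v^5 + 6*v^4 + 62*v^3 - 166*v^2 - 300*v + 400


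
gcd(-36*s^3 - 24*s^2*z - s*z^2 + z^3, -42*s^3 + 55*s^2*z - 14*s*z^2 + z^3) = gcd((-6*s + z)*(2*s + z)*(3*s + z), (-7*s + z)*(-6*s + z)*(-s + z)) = -6*s + z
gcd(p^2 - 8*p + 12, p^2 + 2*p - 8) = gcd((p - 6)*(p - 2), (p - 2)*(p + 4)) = p - 2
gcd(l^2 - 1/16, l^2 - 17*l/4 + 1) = l - 1/4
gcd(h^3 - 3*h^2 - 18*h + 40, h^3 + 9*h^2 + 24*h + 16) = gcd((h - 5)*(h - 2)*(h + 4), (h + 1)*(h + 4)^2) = h + 4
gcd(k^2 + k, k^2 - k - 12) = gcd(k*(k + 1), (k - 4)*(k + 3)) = 1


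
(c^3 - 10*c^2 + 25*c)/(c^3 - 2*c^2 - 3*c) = (-c^2 + 10*c - 25)/(-c^2 + 2*c + 3)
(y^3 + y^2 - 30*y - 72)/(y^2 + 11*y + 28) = (y^2 - 3*y - 18)/(y + 7)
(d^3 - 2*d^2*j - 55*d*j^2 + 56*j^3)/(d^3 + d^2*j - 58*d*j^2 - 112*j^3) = (d - j)/(d + 2*j)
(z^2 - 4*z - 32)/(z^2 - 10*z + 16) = (z + 4)/(z - 2)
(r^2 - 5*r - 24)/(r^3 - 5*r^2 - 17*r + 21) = (r - 8)/(r^2 - 8*r + 7)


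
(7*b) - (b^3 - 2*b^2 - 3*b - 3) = -b^3 + 2*b^2 + 10*b + 3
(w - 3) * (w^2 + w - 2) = w^3 - 2*w^2 - 5*w + 6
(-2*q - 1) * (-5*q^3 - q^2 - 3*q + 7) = 10*q^4 + 7*q^3 + 7*q^2 - 11*q - 7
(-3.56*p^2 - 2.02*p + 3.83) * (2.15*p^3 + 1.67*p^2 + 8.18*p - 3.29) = -7.654*p^5 - 10.2882*p^4 - 24.2597*p^3 + 1.5849*p^2 + 37.9752*p - 12.6007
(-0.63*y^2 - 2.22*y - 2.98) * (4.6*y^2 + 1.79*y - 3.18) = -2.898*y^4 - 11.3397*y^3 - 15.6784*y^2 + 1.7254*y + 9.4764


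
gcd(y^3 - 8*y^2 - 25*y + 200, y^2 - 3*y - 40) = y^2 - 3*y - 40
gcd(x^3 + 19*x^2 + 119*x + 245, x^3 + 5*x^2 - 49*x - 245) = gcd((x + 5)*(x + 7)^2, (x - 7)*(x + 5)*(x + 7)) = x^2 + 12*x + 35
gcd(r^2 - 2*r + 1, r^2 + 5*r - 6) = r - 1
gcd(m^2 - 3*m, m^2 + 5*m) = m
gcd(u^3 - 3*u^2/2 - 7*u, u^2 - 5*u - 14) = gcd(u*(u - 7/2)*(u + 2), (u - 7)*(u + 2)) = u + 2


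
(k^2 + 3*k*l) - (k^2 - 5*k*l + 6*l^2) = 8*k*l - 6*l^2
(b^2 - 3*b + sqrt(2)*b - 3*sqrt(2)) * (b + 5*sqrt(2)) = b^3 - 3*b^2 + 6*sqrt(2)*b^2 - 18*sqrt(2)*b + 10*b - 30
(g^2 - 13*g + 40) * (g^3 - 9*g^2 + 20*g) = g^5 - 22*g^4 + 177*g^3 - 620*g^2 + 800*g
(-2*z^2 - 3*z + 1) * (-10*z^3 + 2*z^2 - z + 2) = 20*z^5 + 26*z^4 - 14*z^3 + z^2 - 7*z + 2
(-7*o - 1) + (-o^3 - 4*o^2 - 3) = -o^3 - 4*o^2 - 7*o - 4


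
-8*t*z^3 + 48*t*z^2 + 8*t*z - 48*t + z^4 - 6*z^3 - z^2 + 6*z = (-8*t + z)*(z - 6)*(z - 1)*(z + 1)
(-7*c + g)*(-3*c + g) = 21*c^2 - 10*c*g + g^2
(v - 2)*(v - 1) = v^2 - 3*v + 2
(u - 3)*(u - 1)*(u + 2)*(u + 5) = u^4 + 3*u^3 - 15*u^2 - 19*u + 30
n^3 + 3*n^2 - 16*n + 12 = (n - 2)*(n - 1)*(n + 6)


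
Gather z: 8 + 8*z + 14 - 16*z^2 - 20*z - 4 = -16*z^2 - 12*z + 18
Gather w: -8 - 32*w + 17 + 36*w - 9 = 4*w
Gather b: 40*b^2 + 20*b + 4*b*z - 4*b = 40*b^2 + b*(4*z + 16)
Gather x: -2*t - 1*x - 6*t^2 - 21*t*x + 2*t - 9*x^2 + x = -6*t^2 - 21*t*x - 9*x^2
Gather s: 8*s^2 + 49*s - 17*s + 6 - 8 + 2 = 8*s^2 + 32*s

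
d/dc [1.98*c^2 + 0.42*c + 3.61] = 3.96*c + 0.42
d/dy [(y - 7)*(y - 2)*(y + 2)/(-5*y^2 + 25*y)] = (-y^4 + 10*y^3 - 39*y^2 + 56*y - 140)/(5*y^2*(y^2 - 10*y + 25))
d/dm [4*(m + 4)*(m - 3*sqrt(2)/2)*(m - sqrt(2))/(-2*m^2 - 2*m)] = (-2*m^4 - 4*m^3 - 15*sqrt(2)*m^2 - 2*m^2 + 48*m + 24)/(m^2*(m^2 + 2*m + 1))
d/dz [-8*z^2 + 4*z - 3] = 4 - 16*z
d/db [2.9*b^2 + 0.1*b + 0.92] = 5.8*b + 0.1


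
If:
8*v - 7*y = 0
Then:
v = 7*y/8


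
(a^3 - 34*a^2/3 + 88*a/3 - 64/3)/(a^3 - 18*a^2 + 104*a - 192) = (3*a^2 - 10*a + 8)/(3*(a^2 - 10*a + 24))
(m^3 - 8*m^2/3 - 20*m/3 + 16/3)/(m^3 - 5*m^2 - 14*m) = (3*m^2 - 14*m + 8)/(3*m*(m - 7))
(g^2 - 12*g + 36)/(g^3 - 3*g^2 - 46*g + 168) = (g - 6)/(g^2 + 3*g - 28)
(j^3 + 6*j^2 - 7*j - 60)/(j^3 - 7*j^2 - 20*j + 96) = (j + 5)/(j - 8)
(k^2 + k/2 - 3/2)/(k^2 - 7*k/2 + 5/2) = (2*k + 3)/(2*k - 5)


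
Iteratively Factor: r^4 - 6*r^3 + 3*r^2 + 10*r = (r)*(r^3 - 6*r^2 + 3*r + 10) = r*(r + 1)*(r^2 - 7*r + 10) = r*(r - 5)*(r + 1)*(r - 2)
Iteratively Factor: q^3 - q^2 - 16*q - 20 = (q + 2)*(q^2 - 3*q - 10) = (q - 5)*(q + 2)*(q + 2)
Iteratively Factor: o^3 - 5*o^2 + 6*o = (o - 2)*(o^2 - 3*o) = (o - 3)*(o - 2)*(o)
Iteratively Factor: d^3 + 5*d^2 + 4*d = (d)*(d^2 + 5*d + 4) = d*(d + 4)*(d + 1)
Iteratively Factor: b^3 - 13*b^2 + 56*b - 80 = (b - 4)*(b^2 - 9*b + 20) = (b - 4)^2*(b - 5)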